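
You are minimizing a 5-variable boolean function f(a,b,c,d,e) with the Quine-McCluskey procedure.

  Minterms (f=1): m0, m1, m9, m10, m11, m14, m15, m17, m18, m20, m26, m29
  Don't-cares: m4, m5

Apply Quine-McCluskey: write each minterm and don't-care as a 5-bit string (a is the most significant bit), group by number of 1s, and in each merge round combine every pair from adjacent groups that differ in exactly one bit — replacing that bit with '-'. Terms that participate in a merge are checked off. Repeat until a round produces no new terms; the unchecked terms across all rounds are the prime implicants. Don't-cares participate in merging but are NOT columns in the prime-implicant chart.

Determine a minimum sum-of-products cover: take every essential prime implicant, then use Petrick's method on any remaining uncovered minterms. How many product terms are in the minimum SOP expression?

[col 0] 00000*, 00001*, 00100*, 00101*, 01001*, 01010*, 01011*, 01110*, 01111*, 10001*, 10010*, 10100*, 11010*, 11101
[col 1] -0001, -0100, -1010, 0-001, 00-00*, 00-01*, 0000-*, 0010-*, 01-10*, 01-11*, 010-1, 0101-*, 0111-*, 1-010
[col 2] 00-0-, 01-1-
Prime implicants: -0001, -0100, -1010, 0-001, 00-0-, 01-1-, 010-1, 1-010, 11101
PI chart (minterm → PIs covering it):
  0 | 00-0-  (sole → essential)
  1 | -0001,0-001,00-0-
  9 | 0-001,010-1
  10 | -1010,01-1-
  11 | 01-1-,010-1
  14 | 01-1-  (sole → essential)
  15 | 01-1-  (sole → essential)
  17 | -0001  (sole → essential)
  18 | 1-010  (sole → essential)
  20 | -0100  (sole → essential)
  26 | -1010,1-010
  29 | 11101  (sole → essential)
Essential prime implicants: -0001, -0100, 00-0-, 01-1-, 1-010, 11101
Petrick residual → 0-001
Minimum SOP uses 7 PIs: b'c'd'e + b'cd'e' + a'c'd'e + a'b'd' + a'bd + ac'de' + abcd'e

7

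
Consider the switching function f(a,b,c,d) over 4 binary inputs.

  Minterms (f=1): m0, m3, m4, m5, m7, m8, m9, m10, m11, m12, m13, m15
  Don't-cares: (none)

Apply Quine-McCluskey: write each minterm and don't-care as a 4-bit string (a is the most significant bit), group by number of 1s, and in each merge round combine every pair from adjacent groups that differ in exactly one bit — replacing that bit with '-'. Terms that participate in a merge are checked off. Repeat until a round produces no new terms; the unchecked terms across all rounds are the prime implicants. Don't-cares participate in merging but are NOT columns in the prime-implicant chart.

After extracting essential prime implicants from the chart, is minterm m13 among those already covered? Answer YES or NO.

size-2^0 implicants → 0000(✓)  0011(✓)  0100(✓)  0101(✓)  0111(✓)  1000(✓)  1001(✓)  1010(✓)  1011(✓)  1100(✓)  1101(✓)  1111(✓)
size-2^1 implicants → -000(✓)  -011(✓)  -100(✓)  -101(✓)  -111(✓)  0-00(✓)  0-11(✓)  01-1(✓)  010-(✓)  1-00(✓)  1-01(✓)  1-11(✓)  10-0(✓)  10-1(✓)  100-(✓)  101-(✓)  11-1(✓)  110-(✓)
size-2^2 implicants → --00  --11  -1-1  -10-  1--1  1-0-  10--
Unchecked terms (primes): --00, --11, -1-1, -10-, 1--1, 1-0-, 10--
Minterm coverage:
  m0 ⊆ --00 [E]
  m3 ⊆ --11 [E]
  m4 ⊆ --00,-10-
  m5 ⊆ -1-1,-10-
  m7 ⊆ --11,-1-1
  m8 ⊆ --00,1-0-,10--
  m9 ⊆ 1--1,1-0-,10--
  m10 ⊆ 10-- [E]
  m11 ⊆ --11,1--1,10--
  m12 ⊆ --00,-10-,1-0-
  m13 ⊆ -1-1,-10-,1--1,1-0-
  m15 ⊆ --11,-1-1,1--1
E = {--00, --11, 10--}

NO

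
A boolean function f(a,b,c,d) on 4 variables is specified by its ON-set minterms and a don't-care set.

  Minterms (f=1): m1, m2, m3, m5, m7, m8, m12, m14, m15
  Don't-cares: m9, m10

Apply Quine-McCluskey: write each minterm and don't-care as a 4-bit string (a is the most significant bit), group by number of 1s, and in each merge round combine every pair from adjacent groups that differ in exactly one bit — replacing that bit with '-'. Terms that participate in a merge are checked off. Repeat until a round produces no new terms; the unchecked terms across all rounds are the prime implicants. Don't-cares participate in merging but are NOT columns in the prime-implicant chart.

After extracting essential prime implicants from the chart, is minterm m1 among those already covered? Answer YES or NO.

YES

size-2^0 implicants → 0001(✓)  0010(✓)  0011(✓)  0101(✓)  0111(✓)  1000(✓)  1001(✓)  1010(✓)  1100(✓)  1110(✓)  1111(✓)
size-2^1 implicants → -001  -010  -111  0-01(✓)  0-11(✓)  00-1(✓)  001-  01-1(✓)  1-00(✓)  1-10(✓)  10-0(✓)  100-  11-0(✓)  111-
size-2^2 implicants → 0--1  1--0
Unchecked terms (primes): -001, -010, -111, 0--1, 001-, 1--0, 100-, 111-
Minterm coverage:
  m1 ⊆ -001,0--1
  m2 ⊆ -010,001-
  m3 ⊆ 0--1,001-
  m5 ⊆ 0--1 [E]
  m7 ⊆ -111,0--1
  m8 ⊆ 1--0,100-
  m12 ⊆ 1--0 [E]
  m14 ⊆ 1--0,111-
  m15 ⊆ -111,111-
E = {0--1, 1--0}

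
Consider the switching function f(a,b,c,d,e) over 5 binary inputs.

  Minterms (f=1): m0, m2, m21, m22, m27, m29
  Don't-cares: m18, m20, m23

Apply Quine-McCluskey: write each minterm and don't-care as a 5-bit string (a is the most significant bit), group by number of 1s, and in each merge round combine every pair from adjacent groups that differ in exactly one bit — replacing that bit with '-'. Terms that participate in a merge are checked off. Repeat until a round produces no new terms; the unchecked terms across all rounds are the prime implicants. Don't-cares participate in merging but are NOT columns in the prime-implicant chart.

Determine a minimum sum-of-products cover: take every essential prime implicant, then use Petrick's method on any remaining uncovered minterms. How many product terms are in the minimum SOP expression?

size-2^0 implicants → 00000(✓)  00010(✓)  10010(✓)  10100(✓)  10101(✓)  10110(✓)  10111(✓)  11011  11101(✓)
size-2^1 implicants → -0010  000-0  1-101  10-10  101-0(✓)  101-1(✓)  1010-(✓)  1011-(✓)
size-2^2 implicants → 101--
Unchecked terms (primes): -0010, 000-0, 1-101, 10-10, 101--, 11011
Minterm coverage:
  m0 ⊆ 000-0 [E]
  m2 ⊆ -0010,000-0
  m21 ⊆ 1-101,101--
  m22 ⊆ 10-10,101--
  m27 ⊆ 11011 [E]
  m29 ⊆ 1-101 [E]
E = {000-0, 1-101, 11011}
Petrick residual → 10-10
Cover = a'b'c'e' + acd'e + ab'de' + abc'de  |cover|=4

4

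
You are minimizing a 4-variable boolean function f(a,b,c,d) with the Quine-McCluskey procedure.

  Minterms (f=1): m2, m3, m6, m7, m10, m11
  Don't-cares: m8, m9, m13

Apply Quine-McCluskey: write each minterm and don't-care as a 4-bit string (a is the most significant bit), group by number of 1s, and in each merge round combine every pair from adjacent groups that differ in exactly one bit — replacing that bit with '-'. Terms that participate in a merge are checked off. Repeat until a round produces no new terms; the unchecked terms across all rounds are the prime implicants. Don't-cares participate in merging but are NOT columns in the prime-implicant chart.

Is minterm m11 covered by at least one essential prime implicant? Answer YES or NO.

[col 0] 0010*, 0011*, 0110*, 0111*, 1000*, 1001*, 1010*, 1011*, 1101*
[col 1] -010*, -011*, 0-10*, 0-11*, 001-*, 011-*, 1-01, 10-0*, 10-1*, 100-*, 101-*
[col 2] -01-, 0-1-, 10--
Prime implicants: -01-, 0-1-, 1-01, 10--
PI chart (minterm → PIs covering it):
  2 | -01-,0-1-
  3 | -01-,0-1-
  6 | 0-1-  (sole → essential)
  7 | 0-1-  (sole → essential)
  10 | -01-,10--
  11 | -01-,10--
Essential prime implicants: 0-1-

NO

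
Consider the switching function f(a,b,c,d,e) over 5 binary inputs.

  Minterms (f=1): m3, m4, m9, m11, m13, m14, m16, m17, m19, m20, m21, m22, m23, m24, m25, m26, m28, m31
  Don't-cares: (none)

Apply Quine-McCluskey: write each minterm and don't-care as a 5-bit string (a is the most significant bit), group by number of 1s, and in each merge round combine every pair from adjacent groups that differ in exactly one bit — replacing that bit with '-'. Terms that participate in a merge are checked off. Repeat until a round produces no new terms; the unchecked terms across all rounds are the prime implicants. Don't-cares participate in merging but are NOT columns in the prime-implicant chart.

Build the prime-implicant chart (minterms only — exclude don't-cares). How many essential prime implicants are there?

size-2^0 implicants → 00011(✓)  00100(✓)  01001(✓)  01011(✓)  01101(✓)  01110  10000(✓)  10001(✓)  10011(✓)  10100(✓)  10101(✓)  10110(✓)  10111(✓)  11000(✓)  11001(✓)  11010(✓)  11100(✓)  11111(✓)
size-2^1 implicants → -0011  -0100  -1001  0-011  01-01  010-1  1-000(✓)  1-001(✓)  1-100(✓)  1-111  10-00(✓)  10-01(✓)  10-11(✓)  100-1(✓)  1000-(✓)  101-0(✓)  101-1(✓)  1010-(✓)  1011-(✓)  11-00(✓)  110-0  1100-(✓)
size-2^2 implicants → 1--00  1-00-  10--1  10-0-  101--
Unchecked terms (primes): -0011, -0100, -1001, 0-011, 01-01, 010-1, 01110, 1--00, 1-00-, 1-111, 10--1, 10-0-, 101--, 110-0
Minterm coverage:
  m3 ⊆ -0011,0-011
  m4 ⊆ -0100 [E]
  m9 ⊆ -1001,01-01,010-1
  m11 ⊆ 0-011,010-1
  m13 ⊆ 01-01 [E]
  m14 ⊆ 01110 [E]
  m16 ⊆ 1--00,1-00-,10-0-
  m17 ⊆ 1-00-,10--1,10-0-
  m19 ⊆ -0011,10--1
  m20 ⊆ -0100,1--00,10-0-,101--
  m21 ⊆ 10--1,10-0-,101--
  m22 ⊆ 101-- [E]
  m23 ⊆ 1-111,10--1,101--
  m24 ⊆ 1--00,1-00-,110-0
  m25 ⊆ -1001,1-00-
  m26 ⊆ 110-0 [E]
  m28 ⊆ 1--00 [E]
  m31 ⊆ 1-111 [E]
E = {-0100, 01-01, 01110, 1--00, 1-111, 101--, 110-0}

7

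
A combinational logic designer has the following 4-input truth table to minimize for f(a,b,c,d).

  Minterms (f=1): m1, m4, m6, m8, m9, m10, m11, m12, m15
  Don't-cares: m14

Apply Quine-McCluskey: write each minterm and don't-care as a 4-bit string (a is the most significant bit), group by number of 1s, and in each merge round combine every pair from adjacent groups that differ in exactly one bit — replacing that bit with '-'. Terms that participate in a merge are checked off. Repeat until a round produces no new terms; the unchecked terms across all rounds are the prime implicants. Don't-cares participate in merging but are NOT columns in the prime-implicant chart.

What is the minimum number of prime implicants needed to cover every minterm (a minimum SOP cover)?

4

[col 0] 0001*, 0100*, 0110*, 1000*, 1001*, 1010*, 1011*, 1100*, 1110*, 1111*
[col 1] -001, -100*, -110*, 01-0*, 1-00*, 1-10*, 1-11*, 10-0*, 10-1*, 100-*, 101-*, 11-0*, 111-*
[col 2] -1-0, 1--0, 1-1-, 10--
Prime implicants: -001, -1-0, 1--0, 1-1-, 10--
PI chart (minterm → PIs covering it):
  1 | -001  (sole → essential)
  4 | -1-0  (sole → essential)
  6 | -1-0  (sole → essential)
  8 | 1--0,10--
  9 | -001,10--
  10 | 1--0,1-1-,10--
  11 | 1-1-,10--
  12 | -1-0,1--0
  15 | 1-1-  (sole → essential)
Essential prime implicants: -001, -1-0, 1-1-
Petrick residual → 1--0
Minimum SOP uses 4 PIs: b'c'd + bd' + ad' + ac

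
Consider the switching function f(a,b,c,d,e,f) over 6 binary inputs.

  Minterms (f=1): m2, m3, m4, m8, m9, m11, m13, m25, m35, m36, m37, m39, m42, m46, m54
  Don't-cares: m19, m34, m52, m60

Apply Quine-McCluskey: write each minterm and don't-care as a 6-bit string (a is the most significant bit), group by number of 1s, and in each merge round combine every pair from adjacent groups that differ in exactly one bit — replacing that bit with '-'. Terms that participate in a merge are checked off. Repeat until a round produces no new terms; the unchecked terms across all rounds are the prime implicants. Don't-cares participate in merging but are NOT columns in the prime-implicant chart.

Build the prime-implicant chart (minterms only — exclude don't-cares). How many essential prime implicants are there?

[col 0] 000010*, 000011*, 000100*, 001000*, 001001*, 001011*, 001101*, 010011*, 011001*, 100010*, 100011*, 100100*, 100101*, 100111*, 101010*, 101110*, 110100*, 110110*, 111100*
[col 1] -00010*, -00011*, -00100, 0-0011, 0-1001, 00-011, 00001-*, 001-01, 0010-1, 00100-, 1-0100, 10-010, 100-11, 10001-*, 1001-1, 10010-, 101-10, 11-100, 1101-0
[col 2] -0001-
Prime implicants: -0001-, -00100, 0-0011, 0-1001, 00-011, 001-01, 0010-1, 00100-, 1-0100, 10-010, 100-11, 1001-1, 10010-, 101-10, 11-100, 1101-0
PI chart (minterm → PIs covering it):
  2 | -0001-  (sole → essential)
  3 | -0001-,0-0011,00-011
  4 | -00100  (sole → essential)
  8 | 00100-  (sole → essential)
  9 | 0-1001,001-01,0010-1,00100-
  11 | 00-011,0010-1
  13 | 001-01  (sole → essential)
  25 | 0-1001  (sole → essential)
  35 | -0001-,100-11
  36 | -00100,1-0100,10010-
  37 | 1001-1,10010-
  39 | 100-11,1001-1
  42 | 10-010,101-10
  46 | 101-10  (sole → essential)
  54 | 1101-0  (sole → essential)
Essential prime implicants: -0001-, -00100, 0-1001, 001-01, 00100-, 101-10, 1101-0

7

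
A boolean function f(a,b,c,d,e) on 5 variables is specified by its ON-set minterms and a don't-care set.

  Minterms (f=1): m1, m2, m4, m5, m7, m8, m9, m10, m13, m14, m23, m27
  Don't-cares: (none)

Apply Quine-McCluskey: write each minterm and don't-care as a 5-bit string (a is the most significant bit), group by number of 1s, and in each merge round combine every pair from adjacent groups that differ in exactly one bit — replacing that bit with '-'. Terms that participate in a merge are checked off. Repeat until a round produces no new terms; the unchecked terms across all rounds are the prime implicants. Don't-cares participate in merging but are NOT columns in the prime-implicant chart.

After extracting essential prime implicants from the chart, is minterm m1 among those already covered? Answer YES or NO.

YES

size-2^0 implicants → 00001(✓)  00010(✓)  00100(✓)  00101(✓)  00111(✓)  01000(✓)  01001(✓)  01010(✓)  01101(✓)  01110(✓)  10111(✓)  11011
size-2^1 implicants → -0111  0-001(✓)  0-010  0-101(✓)  00-01(✓)  001-1  0010-  01-01(✓)  01-10  010-0  0100-
size-2^2 implicants → 0--01
Unchecked terms (primes): -0111, 0--01, 0-010, 001-1, 0010-, 01-10, 010-0, 0100-, 11011
Minterm coverage:
  m1 ⊆ 0--01 [E]
  m2 ⊆ 0-010 [E]
  m4 ⊆ 0010- [E]
  m5 ⊆ 0--01,001-1,0010-
  m7 ⊆ -0111,001-1
  m8 ⊆ 010-0,0100-
  m9 ⊆ 0--01,0100-
  m10 ⊆ 0-010,01-10,010-0
  m13 ⊆ 0--01 [E]
  m14 ⊆ 01-10 [E]
  m23 ⊆ -0111 [E]
  m27 ⊆ 11011 [E]
E = {-0111, 0--01, 0-010, 0010-, 01-10, 11011}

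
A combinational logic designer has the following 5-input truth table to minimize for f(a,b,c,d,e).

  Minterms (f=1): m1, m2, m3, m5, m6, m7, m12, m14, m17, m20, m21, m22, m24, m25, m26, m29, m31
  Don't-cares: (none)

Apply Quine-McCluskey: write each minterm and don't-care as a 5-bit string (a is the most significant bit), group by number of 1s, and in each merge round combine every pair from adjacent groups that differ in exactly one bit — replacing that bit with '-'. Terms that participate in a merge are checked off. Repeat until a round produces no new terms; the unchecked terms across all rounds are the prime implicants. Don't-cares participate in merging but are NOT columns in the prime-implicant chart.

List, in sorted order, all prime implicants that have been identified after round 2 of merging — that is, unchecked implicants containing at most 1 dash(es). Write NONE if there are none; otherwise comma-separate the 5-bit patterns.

size-2^0 implicants → 00001(✓)  00010(✓)  00011(✓)  00101(✓)  00110(✓)  00111(✓)  01100(✓)  01110(✓)  10001(✓)  10100(✓)  10101(✓)  10110(✓)  11000(✓)  11001(✓)  11010(✓)  11101(✓)  11111(✓)
size-2^1 implicants → -0001(✓)  -0101(✓)  -0110  0-110  00-01(✓)  00-10(✓)  00-11(✓)  000-1(✓)  0001-(✓)  001-1(✓)  0011-(✓)  011-0  1-001(✓)  1-101(✓)  10-01(✓)  101-0  1010-  11-01(✓)  110-0  1100-  111-1
size-2^2 implicants → -0-01  00--1  00-1-  1--01
Unchecked terms (primes): -0-01, -0110, 0-110, 00--1, 00-1-, 011-0, 1--01, 101-0, 1010-, 110-0, 1100-, 111-1

-0110, 0-110, 011-0, 101-0, 1010-, 110-0, 1100-, 111-1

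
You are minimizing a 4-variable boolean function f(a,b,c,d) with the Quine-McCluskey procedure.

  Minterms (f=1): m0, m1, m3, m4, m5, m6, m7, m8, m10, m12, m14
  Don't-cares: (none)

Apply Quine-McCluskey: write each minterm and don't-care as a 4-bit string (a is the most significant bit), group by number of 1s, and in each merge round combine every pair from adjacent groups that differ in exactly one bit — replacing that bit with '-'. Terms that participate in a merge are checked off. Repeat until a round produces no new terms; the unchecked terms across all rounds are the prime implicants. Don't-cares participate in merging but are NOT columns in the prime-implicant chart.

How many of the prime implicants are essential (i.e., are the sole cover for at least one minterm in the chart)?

2

size-2^0 implicants → 0000(✓)  0001(✓)  0011(✓)  0100(✓)  0101(✓)  0110(✓)  0111(✓)  1000(✓)  1010(✓)  1100(✓)  1110(✓)
size-2^1 implicants → -000(✓)  -100(✓)  -110(✓)  0-00(✓)  0-01(✓)  0-11(✓)  00-1(✓)  000-(✓)  01-0(✓)  01-1(✓)  010-(✓)  011-(✓)  1-00(✓)  1-10(✓)  10-0(✓)  11-0(✓)
size-2^2 implicants → --00  -1-0  0--1  0-0-  01--  1--0
Unchecked terms (primes): --00, -1-0, 0--1, 0-0-, 01--, 1--0
Minterm coverage:
  m0 ⊆ --00,0-0-
  m1 ⊆ 0--1,0-0-
  m3 ⊆ 0--1 [E]
  m4 ⊆ --00,-1-0,0-0-,01--
  m5 ⊆ 0--1,0-0-,01--
  m6 ⊆ -1-0,01--
  m7 ⊆ 0--1,01--
  m8 ⊆ --00,1--0
  m10 ⊆ 1--0 [E]
  m12 ⊆ --00,-1-0,1--0
  m14 ⊆ -1-0,1--0
E = {0--1, 1--0}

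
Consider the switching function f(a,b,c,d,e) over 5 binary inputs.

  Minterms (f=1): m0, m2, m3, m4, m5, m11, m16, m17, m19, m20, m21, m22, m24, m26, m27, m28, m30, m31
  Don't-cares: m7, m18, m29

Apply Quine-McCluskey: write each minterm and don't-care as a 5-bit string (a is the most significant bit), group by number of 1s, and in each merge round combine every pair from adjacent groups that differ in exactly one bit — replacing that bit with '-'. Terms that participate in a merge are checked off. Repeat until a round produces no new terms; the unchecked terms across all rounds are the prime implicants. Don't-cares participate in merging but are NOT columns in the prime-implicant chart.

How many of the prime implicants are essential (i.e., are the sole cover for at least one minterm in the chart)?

2

Round 0: 00000✓ 00010✓ 00011✓ 00100✓ 00101✓ 00111✓ 01011✓ 10000✓ 10001✓ 10010✓ 10011✓ 10100✓ 10101✓ 10110✓ 11000✓ 11010✓ 11011✓ 11100✓ 11101✓ 11110✓ 11111✓
Round 1: -0000✓ -0010✓ -0011✓ -0100✓ -0101✓ -1011✓ 0-011✓ 00-00✓ 00-11 000-0✓ 0001-✓ 001-1 0010-✓ 1-000✓ 1-010✓ 1-011✓ 1-100✓ 1-101✓ 1-110✓ 10-00✓ 10-01✓ 10-10✓ 100-0✓ 100-1✓ 1000-✓ 1001-✓ 101-0✓ 1010-✓ 11-00✓ 11-10✓ 11-11✓ 110-0✓ 1101-✓ 111-0✓ 111-1✓ 1110-✓ 1111-✓
Round 2: --011 -0-00 -00-0 -001- -010- 1--00✓ 1--10✓ 1-0-0✓ 1-01- 1-1-0✓ 1-10- 10--0✓ 10-0- 100-- 11--0✓ 11-1- 111--
Round 3: 1---0
PIs = {--011, -0-00, -00-0, -001-, -010-, 00-11, 001-1, 1---0, 1-01-, 1-10-, 10-0-, 100--, 11-1-, 111--}
Coverage chart:
  m0: -0-00,-00-0
  m2: -00-0,-001-
  m3: --011,-001-,00-11
  m4: -0-00,-010-
  m5: -010-,001-1
  m11: --011 ←essential
  m16: -0-00,-00-0,1---0,10-0-,100--
  m17: 10-0-,100--
  m19: --011,-001-,1-01-,100--
  m20: -0-00,-010-,1---0,1-10-,10-0-
  m21: -010-,1-10-,10-0-
  m22: 1---0 ←essential
  m24: 1---0 ←essential
  m26: 1---0,1-01-,11-1-
  m27: --011,1-01-,11-1-
  m28: 1---0,1-10-,111--
  m30: 1---0,11-1-,111--
  m31: 11-1-,111--
Essential: --011, 1---0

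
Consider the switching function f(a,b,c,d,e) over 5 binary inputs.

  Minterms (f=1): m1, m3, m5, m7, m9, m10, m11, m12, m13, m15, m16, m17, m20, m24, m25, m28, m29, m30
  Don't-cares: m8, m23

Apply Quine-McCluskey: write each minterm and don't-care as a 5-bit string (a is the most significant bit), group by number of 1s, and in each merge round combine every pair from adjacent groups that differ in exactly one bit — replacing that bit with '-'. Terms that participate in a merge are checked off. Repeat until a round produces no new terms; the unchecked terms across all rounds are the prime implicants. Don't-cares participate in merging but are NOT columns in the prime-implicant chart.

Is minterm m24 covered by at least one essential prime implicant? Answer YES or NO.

YES

[col 0] 00001*, 00011*, 00101*, 00111*, 01000*, 01001*, 01010*, 01011*, 01100*, 01101*, 01111*, 10000*, 10001*, 10100*, 10111*, 11000*, 11001*, 11100*, 11101*, 11110*
[col 1] -0001*, -0111, -1000*, -1001*, -1100*, -1101*, 0-001*, 0-011*, 0-101*, 0-111*, 00-01*, 00-11*, 000-1*, 001-1*, 01-00*, 01-01*, 01-11*, 010-0*, 010-1*, 0100-*, 0101-*, 011-1*, 0110-*, 1-000*, 1-001*, 1-100*, 10-00*, 1000-*, 11-00*, 11-01*, 1100-*, 111-0, 1110-*
[col 2] --001, -1-00*, -1-01*, -100-*, -110-*, 0--01*, 0--11*, 0-0-1*, 0-1-1*, 00--1*, 01--1*, 01-0-*, 010--, 1--00, 1-00-, 11-0-*
[col 3] -1-0-, 0---1
Prime implicants: --001, -0111, -1-0-, 0---1, 010--, 1--00, 1-00-, 111-0
PI chart (minterm → PIs covering it):
  1 | --001,0---1
  3 | 0---1  (sole → essential)
  5 | 0---1  (sole → essential)
  7 | -0111,0---1
  9 | --001,-1-0-,0---1,010--
  10 | 010--  (sole → essential)
  11 | 0---1,010--
  12 | -1-0-  (sole → essential)
  13 | -1-0-,0---1
  15 | 0---1  (sole → essential)
  16 | 1--00,1-00-
  17 | --001,1-00-
  20 | 1--00  (sole → essential)
  24 | -1-0-,1--00,1-00-
  25 | --001,-1-0-,1-00-
  28 | -1-0-,1--00,111-0
  29 | -1-0-  (sole → essential)
  30 | 111-0  (sole → essential)
Essential prime implicants: -1-0-, 0---1, 010--, 1--00, 111-0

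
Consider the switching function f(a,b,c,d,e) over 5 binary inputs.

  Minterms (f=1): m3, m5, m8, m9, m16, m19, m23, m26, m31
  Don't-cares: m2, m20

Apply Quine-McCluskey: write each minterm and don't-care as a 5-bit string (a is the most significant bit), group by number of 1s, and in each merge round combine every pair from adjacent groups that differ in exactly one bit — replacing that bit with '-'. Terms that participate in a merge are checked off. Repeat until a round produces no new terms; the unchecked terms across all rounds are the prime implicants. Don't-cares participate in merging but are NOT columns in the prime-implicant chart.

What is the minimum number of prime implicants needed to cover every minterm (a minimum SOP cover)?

[col 0] 00010*, 00011*, 00101, 01000*, 01001*, 10000*, 10011*, 10100*, 10111*, 11010, 11111*
[col 1] -0011, 0001-, 0100-, 1-111, 10-00, 10-11
Prime implicants: -0011, 0001-, 00101, 0100-, 1-111, 10-00, 10-11, 11010
PI chart (minterm → PIs covering it):
  3 | -0011,0001-
  5 | 00101  (sole → essential)
  8 | 0100-  (sole → essential)
  9 | 0100-  (sole → essential)
  16 | 10-00  (sole → essential)
  19 | -0011,10-11
  23 | 1-111,10-11
  26 | 11010  (sole → essential)
  31 | 1-111  (sole → essential)
Essential prime implicants: 00101, 0100-, 1-111, 10-00, 11010
Petrick residual → -0011
Minimum SOP uses 6 PIs: b'c'de + a'b'cd'e + a'bc'd' + acde + ab'd'e' + abc'de'

6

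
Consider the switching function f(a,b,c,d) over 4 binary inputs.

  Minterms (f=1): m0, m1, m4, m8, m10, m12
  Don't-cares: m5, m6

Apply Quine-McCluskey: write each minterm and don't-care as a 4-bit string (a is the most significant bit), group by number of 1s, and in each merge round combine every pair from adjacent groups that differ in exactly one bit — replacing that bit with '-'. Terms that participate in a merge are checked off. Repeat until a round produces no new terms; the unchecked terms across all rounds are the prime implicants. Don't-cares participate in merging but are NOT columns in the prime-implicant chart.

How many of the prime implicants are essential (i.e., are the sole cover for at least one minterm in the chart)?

size-2^0 implicants → 0000(✓)  0001(✓)  0100(✓)  0101(✓)  0110(✓)  1000(✓)  1010(✓)  1100(✓)
size-2^1 implicants → -000(✓)  -100(✓)  0-00(✓)  0-01(✓)  000-(✓)  01-0  010-(✓)  1-00(✓)  10-0
size-2^2 implicants → --00  0-0-
Unchecked terms (primes): --00, 0-0-, 01-0, 10-0
Minterm coverage:
  m0 ⊆ --00,0-0-
  m1 ⊆ 0-0- [E]
  m4 ⊆ --00,0-0-,01-0
  m8 ⊆ --00,10-0
  m10 ⊆ 10-0 [E]
  m12 ⊆ --00 [E]
E = {--00, 0-0-, 10-0}

3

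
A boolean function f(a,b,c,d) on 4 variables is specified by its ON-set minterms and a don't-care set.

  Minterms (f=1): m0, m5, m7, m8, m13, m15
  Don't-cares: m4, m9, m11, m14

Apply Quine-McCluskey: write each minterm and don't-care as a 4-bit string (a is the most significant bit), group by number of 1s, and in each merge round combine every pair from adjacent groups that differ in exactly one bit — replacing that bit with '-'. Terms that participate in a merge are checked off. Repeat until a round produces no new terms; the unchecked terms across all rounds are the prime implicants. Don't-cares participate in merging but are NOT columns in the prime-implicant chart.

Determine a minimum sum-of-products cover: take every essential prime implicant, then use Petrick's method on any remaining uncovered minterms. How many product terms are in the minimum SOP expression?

Round 0: 0000✓ 0100✓ 0101✓ 0111✓ 1000✓ 1001✓ 1011✓ 1101✓ 1110✓ 1111✓
Round 1: -000 -101✓ -111✓ 0-00 01-1✓ 010- 1-01✓ 1-11✓ 10-1✓ 100- 11-1✓ 111-
Round 2: -1-1 1--1
PIs = {-000, -1-1, 0-00, 010-, 1--1, 100-, 111-}
Coverage chart:
  m0: -000,0-00
  m5: -1-1,010-
  m7: -1-1 ←essential
  m8: -000,100-
  m13: -1-1,1--1
  m15: -1-1,1--1,111-
Essential: -1-1
Petrick residual → -000
Min cover (2 terms): b'c'd' + bd

2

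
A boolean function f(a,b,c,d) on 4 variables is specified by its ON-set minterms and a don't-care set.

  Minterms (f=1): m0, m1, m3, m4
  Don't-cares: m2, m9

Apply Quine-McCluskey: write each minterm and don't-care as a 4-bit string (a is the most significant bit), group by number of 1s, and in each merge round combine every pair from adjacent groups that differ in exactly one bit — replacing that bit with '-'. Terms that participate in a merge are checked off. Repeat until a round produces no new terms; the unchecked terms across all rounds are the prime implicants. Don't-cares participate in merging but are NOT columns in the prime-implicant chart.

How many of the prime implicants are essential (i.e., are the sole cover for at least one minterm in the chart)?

2

Round 0: 0000✓ 0001✓ 0010✓ 0011✓ 0100✓ 1001✓
Round 1: -001 0-00 00-0✓ 00-1✓ 000-✓ 001-✓
Round 2: 00--
PIs = {-001, 0-00, 00--}
Coverage chart:
  m0: 0-00,00--
  m1: -001,00--
  m3: 00-- ←essential
  m4: 0-00 ←essential
Essential: 0-00, 00--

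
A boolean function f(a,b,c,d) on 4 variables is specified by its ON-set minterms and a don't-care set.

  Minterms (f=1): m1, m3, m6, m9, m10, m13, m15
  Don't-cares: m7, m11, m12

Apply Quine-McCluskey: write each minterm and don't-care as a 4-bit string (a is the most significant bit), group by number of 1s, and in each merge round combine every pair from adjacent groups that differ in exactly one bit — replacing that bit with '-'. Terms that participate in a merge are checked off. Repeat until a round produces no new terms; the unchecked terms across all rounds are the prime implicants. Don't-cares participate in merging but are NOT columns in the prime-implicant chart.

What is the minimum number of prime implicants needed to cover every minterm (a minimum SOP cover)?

size-2^0 implicants → 0001(✓)  0011(✓)  0110(✓)  0111(✓)  1001(✓)  1010(✓)  1011(✓)  1100(✓)  1101(✓)  1111(✓)
size-2^1 implicants → -001(✓)  -011(✓)  -111(✓)  0-11(✓)  00-1(✓)  011-  1-01(✓)  1-11(✓)  10-1(✓)  101-  11-1(✓)  110-
size-2^2 implicants → --11  -0-1  1--1
Unchecked terms (primes): --11, -0-1, 011-, 1--1, 101-, 110-
Minterm coverage:
  m1 ⊆ -0-1 [E]
  m3 ⊆ --11,-0-1
  m6 ⊆ 011- [E]
  m9 ⊆ -0-1,1--1
  m10 ⊆ 101- [E]
  m13 ⊆ 1--1,110-
  m15 ⊆ --11,1--1
E = {-0-1, 011-, 101-}
Petrick residual → 1--1
Cover = b'd + a'bc + ad + ab'c  |cover|=4

4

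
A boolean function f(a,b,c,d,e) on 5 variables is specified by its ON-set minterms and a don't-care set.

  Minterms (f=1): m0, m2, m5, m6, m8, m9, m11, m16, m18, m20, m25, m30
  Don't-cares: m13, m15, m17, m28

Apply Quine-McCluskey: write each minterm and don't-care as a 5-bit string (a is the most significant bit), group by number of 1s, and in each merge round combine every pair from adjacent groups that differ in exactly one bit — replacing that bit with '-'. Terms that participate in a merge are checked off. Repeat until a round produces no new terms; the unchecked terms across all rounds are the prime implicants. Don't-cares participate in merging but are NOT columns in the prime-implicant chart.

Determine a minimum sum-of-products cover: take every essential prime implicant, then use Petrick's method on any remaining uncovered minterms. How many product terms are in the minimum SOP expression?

size-2^0 implicants → 00000(✓)  00010(✓)  00101(✓)  00110(✓)  01000(✓)  01001(✓)  01011(✓)  01101(✓)  01111(✓)  10000(✓)  10001(✓)  10010(✓)  10100(✓)  11001(✓)  11100(✓)  11110(✓)
size-2^1 implicants → -0000(✓)  -0010(✓)  -1001  0-000  0-101  00-10  000-0(✓)  01-01(✓)  01-11(✓)  010-1(✓)  0100-  011-1(✓)  1-001  1-100  10-00  100-0(✓)  1000-  111-0
size-2^2 implicants → -00-0  01--1
Unchecked terms (primes): -00-0, -1001, 0-000, 0-101, 00-10, 01--1, 0100-, 1-001, 1-100, 10-00, 1000-, 111-0
Minterm coverage:
  m0 ⊆ -00-0,0-000
  m2 ⊆ -00-0,00-10
  m5 ⊆ 0-101 [E]
  m6 ⊆ 00-10 [E]
  m8 ⊆ 0-000,0100-
  m9 ⊆ -1001,01--1,0100-
  m11 ⊆ 01--1 [E]
  m16 ⊆ -00-0,10-00,1000-
  m18 ⊆ -00-0 [E]
  m20 ⊆ 1-100,10-00
  m25 ⊆ -1001,1-001
  m30 ⊆ 111-0 [E]
E = {-00-0, 0-101, 00-10, 01--1, 111-0}
Petrick residual → -1001, 0-000, 1-100
Cover = b'c'e' + bc'd'e + a'c'd'e' + a'cd'e + a'b'de' + a'be + acd'e' + abce'  |cover|=8

8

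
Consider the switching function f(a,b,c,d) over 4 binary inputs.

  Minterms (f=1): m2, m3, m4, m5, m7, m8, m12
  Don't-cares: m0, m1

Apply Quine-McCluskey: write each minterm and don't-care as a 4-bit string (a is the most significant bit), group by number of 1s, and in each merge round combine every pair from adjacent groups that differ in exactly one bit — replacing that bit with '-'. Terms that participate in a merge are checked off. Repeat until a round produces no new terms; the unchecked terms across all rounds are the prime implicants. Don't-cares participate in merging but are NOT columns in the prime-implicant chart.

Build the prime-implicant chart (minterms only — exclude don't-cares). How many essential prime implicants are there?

[col 0] 0000*, 0001*, 0010*, 0011*, 0100*, 0101*, 0111*, 1000*, 1100*
[col 1] -000*, -100*, 0-00*, 0-01*, 0-11*, 00-0*, 00-1*, 000-*, 001-*, 01-1*, 010-*, 1-00*
[col 2] --00, 0--1, 0-0-, 00--
Prime implicants: --00, 0--1, 0-0-, 00--
PI chart (minterm → PIs covering it):
  2 | 00--  (sole → essential)
  3 | 0--1,00--
  4 | --00,0-0-
  5 | 0--1,0-0-
  7 | 0--1  (sole → essential)
  8 | --00  (sole → essential)
  12 | --00  (sole → essential)
Essential prime implicants: --00, 0--1, 00--

3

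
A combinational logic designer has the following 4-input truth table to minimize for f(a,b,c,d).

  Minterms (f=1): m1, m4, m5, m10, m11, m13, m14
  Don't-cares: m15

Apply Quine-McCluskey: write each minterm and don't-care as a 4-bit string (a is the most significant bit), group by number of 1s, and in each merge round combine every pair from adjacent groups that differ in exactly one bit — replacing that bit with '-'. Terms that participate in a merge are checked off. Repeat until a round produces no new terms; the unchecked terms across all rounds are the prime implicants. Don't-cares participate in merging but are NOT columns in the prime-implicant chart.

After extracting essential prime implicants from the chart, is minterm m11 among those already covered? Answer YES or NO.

[col 0] 0001*, 0100*, 0101*, 1010*, 1011*, 1101*, 1110*, 1111*
[col 1] -101, 0-01, 010-, 1-10*, 1-11*, 101-*, 11-1, 111-*
[col 2] 1-1-
Prime implicants: -101, 0-01, 010-, 1-1-, 11-1
PI chart (minterm → PIs covering it):
  1 | 0-01  (sole → essential)
  4 | 010-  (sole → essential)
  5 | -101,0-01,010-
  10 | 1-1-  (sole → essential)
  11 | 1-1-  (sole → essential)
  13 | -101,11-1
  14 | 1-1-  (sole → essential)
Essential prime implicants: 0-01, 010-, 1-1-

YES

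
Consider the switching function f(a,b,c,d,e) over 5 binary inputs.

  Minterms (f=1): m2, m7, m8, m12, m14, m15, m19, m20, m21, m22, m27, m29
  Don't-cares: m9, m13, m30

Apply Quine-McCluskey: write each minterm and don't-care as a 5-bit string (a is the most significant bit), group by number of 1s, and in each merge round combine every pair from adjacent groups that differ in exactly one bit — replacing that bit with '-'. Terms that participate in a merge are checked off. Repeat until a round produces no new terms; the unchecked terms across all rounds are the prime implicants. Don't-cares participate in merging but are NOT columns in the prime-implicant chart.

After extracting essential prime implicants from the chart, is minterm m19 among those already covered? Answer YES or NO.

YES

Round 0: 00010 00111✓ 01000✓ 01001✓ 01100✓ 01101✓ 01110✓ 01111✓ 10011✓ 10100✓ 10101✓ 10110✓ 11011✓ 11101✓ 11110✓
Round 1: -1101 -1110 0-111 01-00✓ 01-01✓ 0100-✓ 011-0✓ 011-1✓ 0110-✓ 0111-✓ 1-011 1-101 1-110 101-0 1010-
Round 2: 01-0- 011--
PIs = {-1101, -1110, 0-111, 00010, 01-0-, 011--, 1-011, 1-101, 1-110, 101-0, 1010-}
Coverage chart:
  m2: 00010 ←essential
  m7: 0-111 ←essential
  m8: 01-0- ←essential
  m12: 01-0-,011--
  m14: -1110,011--
  m15: 0-111,011--
  m19: 1-011 ←essential
  m20: 101-0,1010-
  m21: 1-101,1010-
  m22: 1-110,101-0
  m27: 1-011 ←essential
  m29: -1101,1-101
Essential: 0-111, 00010, 01-0-, 1-011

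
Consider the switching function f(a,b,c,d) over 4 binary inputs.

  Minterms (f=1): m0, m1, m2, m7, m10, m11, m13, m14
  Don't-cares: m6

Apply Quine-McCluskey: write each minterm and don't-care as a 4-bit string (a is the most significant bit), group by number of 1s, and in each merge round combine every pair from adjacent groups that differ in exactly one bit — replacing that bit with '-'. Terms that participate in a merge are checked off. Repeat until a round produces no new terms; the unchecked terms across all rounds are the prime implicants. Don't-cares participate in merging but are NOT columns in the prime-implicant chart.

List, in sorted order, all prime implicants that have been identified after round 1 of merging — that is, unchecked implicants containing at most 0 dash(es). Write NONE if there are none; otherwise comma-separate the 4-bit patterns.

1101

size-2^0 implicants → 0000(✓)  0001(✓)  0010(✓)  0110(✓)  0111(✓)  1010(✓)  1011(✓)  1101  1110(✓)
size-2^1 implicants → -010(✓)  -110(✓)  0-10(✓)  00-0  000-  011-  1-10(✓)  101-
size-2^2 implicants → --10
Unchecked terms (primes): --10, 00-0, 000-, 011-, 101-, 1101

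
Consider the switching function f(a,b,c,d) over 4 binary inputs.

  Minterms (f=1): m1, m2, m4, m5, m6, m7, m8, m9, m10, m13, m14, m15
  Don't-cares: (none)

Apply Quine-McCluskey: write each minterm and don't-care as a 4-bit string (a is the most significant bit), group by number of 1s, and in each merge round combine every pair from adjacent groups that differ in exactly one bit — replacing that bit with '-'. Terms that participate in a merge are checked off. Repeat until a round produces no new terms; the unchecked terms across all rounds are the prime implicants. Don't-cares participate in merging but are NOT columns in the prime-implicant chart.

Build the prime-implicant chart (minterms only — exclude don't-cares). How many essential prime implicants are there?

Round 0: 0001✓ 0010✓ 0100✓ 0101✓ 0110✓ 0111✓ 1000✓ 1001✓ 1010✓ 1101✓ 1110✓ 1111✓
Round 1: -001✓ -010✓ -101✓ -110✓ -111✓ 0-01✓ 0-10✓ 01-0✓ 01-1✓ 010-✓ 011-✓ 1-01✓ 1-10✓ 10-0 100- 11-1✓ 111-✓
Round 2: --01 --10 -1-1 -11- 01--
PIs = {--01, --10, -1-1, -11-, 01--, 10-0, 100-}
Coverage chart:
  m1: --01 ←essential
  m2: --10 ←essential
  m4: 01-- ←essential
  m5: --01,-1-1,01--
  m6: --10,-11-,01--
  m7: -1-1,-11-,01--
  m8: 10-0,100-
  m9: --01,100-
  m10: --10,10-0
  m13: --01,-1-1
  m14: --10,-11-
  m15: -1-1,-11-
Essential: --01, --10, 01--

3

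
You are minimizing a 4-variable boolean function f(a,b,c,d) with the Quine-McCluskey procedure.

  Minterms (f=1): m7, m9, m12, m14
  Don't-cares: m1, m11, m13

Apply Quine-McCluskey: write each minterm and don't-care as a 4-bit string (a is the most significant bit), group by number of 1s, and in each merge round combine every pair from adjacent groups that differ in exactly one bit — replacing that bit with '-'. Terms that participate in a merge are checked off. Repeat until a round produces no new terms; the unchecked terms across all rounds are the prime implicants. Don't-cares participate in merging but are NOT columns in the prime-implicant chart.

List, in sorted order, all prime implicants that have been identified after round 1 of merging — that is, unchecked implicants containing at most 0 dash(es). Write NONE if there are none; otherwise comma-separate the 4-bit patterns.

0111

[col 0] 0001*, 0111, 1001*, 1011*, 1100*, 1101*, 1110*
[col 1] -001, 1-01, 10-1, 11-0, 110-
Prime implicants: -001, 0111, 1-01, 10-1, 11-0, 110-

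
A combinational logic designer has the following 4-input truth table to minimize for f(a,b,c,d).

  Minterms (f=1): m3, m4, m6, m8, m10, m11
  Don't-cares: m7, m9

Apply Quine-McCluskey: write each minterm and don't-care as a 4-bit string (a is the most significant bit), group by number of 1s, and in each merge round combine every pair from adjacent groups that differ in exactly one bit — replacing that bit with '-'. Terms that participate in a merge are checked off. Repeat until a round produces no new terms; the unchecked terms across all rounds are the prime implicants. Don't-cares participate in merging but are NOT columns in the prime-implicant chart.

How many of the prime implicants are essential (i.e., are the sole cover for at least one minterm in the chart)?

2

Round 0: 0011✓ 0100✓ 0110✓ 0111✓ 1000✓ 1001✓ 1010✓ 1011✓
Round 1: -011 0-11 01-0 011- 10-0✓ 10-1✓ 100-✓ 101-✓
Round 2: 10--
PIs = {-011, 0-11, 01-0, 011-, 10--}
Coverage chart:
  m3: -011,0-11
  m4: 01-0 ←essential
  m6: 01-0,011-
  m8: 10-- ←essential
  m10: 10-- ←essential
  m11: -011,10--
Essential: 01-0, 10--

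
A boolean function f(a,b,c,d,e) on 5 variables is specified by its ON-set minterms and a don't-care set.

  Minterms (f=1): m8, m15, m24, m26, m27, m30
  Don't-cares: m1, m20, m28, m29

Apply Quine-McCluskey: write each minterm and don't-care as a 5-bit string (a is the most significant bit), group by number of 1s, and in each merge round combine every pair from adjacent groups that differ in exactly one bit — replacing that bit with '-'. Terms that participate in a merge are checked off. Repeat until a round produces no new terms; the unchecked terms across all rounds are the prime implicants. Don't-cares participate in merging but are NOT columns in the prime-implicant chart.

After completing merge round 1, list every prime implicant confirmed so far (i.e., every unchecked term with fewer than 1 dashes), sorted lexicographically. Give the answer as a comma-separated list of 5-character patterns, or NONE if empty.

[col 0] 00001, 01000*, 01111, 10100*, 11000*, 11010*, 11011*, 11100*, 11101*, 11110*
[col 1] -1000, 1-100, 11-00*, 11-10*, 110-0*, 1101-, 111-0*, 1110-
[col 2] 11--0
Prime implicants: -1000, 00001, 01111, 1-100, 11--0, 1101-, 1110-

00001, 01111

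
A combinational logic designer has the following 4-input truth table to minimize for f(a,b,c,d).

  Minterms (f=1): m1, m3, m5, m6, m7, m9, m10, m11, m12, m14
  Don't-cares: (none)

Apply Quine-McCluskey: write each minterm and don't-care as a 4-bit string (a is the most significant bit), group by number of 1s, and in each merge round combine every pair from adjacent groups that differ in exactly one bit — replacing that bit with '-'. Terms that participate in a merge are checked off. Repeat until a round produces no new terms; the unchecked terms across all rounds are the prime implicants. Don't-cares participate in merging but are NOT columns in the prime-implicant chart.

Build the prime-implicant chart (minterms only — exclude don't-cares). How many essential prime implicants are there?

3

Round 0: 0001✓ 0011✓ 0101✓ 0110✓ 0111✓ 1001✓ 1010✓ 1011✓ 1100✓ 1110✓
Round 1: -001✓ -011✓ -110 0-01✓ 0-11✓ 00-1✓ 01-1✓ 011- 1-10 10-1✓ 101- 11-0
Round 2: -0-1 0--1
PIs = {-0-1, -110, 0--1, 011-, 1-10, 101-, 11-0}
Coverage chart:
  m1: -0-1,0--1
  m3: -0-1,0--1
  m5: 0--1 ←essential
  m6: -110,011-
  m7: 0--1,011-
  m9: -0-1 ←essential
  m10: 1-10,101-
  m11: -0-1,101-
  m12: 11-0 ←essential
  m14: -110,1-10,11-0
Essential: -0-1, 0--1, 11-0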